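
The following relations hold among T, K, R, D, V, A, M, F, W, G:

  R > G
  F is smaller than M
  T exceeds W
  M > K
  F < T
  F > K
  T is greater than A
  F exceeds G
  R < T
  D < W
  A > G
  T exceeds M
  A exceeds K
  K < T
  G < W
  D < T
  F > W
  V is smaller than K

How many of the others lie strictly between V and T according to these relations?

Chaining upward from V reaches: K, F, M, A.
Chaining downward from T reaches: D, G, K, W, F, M, R, A.
Strictly between V and T are those in both lists: K, F, M, A — 4 elements.

4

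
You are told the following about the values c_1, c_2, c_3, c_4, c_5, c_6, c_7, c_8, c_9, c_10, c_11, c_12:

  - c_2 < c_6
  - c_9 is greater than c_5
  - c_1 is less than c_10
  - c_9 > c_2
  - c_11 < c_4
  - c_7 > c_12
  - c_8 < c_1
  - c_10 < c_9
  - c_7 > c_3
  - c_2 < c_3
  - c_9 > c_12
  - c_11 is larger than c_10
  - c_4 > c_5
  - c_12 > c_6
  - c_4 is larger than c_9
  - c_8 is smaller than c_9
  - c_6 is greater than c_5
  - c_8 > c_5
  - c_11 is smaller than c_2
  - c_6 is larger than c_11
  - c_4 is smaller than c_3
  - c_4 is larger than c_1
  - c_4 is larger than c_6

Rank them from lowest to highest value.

c_5 < c_8 < c_1 < c_10 < c_11 < c_2 < c_6 < c_12 < c_9 < c_4 < c_3 < c_7

The consecutive links are each given: c_5 < c_8; c_8 < c_1; c_1 < c_10; c_10 < c_11; c_11 < c_2; c_2 < c_6; c_6 < c_12; c_12 < c_9; c_9 < c_4; c_4 < c_3; c_3 < c_7.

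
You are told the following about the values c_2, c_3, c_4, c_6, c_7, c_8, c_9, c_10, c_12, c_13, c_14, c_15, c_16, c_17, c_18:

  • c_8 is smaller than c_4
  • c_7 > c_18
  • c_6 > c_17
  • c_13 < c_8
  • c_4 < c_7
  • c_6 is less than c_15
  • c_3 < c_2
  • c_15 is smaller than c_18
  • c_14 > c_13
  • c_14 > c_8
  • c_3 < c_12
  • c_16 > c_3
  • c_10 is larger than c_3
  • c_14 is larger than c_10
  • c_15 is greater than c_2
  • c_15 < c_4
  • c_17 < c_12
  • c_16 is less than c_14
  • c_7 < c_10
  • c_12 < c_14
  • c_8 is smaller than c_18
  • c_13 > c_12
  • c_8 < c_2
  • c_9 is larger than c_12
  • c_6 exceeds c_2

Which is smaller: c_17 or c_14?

The relevant relations are c_17 < c_12; c_12 < c_13; c_13 < c_8; c_8 < c_2; c_2 < c_6; c_6 < c_15; c_15 < c_4; c_4 < c_7; c_7 < c_10; c_10 < c_14.
Chaining these gives c_17 < c_12 < c_13 < c_8 < c_2 < c_6 < c_15 < c_4 < c_7 < c_10 < c_14.
So c_17 < c_14; c_17 is the smaller of the two.

c_17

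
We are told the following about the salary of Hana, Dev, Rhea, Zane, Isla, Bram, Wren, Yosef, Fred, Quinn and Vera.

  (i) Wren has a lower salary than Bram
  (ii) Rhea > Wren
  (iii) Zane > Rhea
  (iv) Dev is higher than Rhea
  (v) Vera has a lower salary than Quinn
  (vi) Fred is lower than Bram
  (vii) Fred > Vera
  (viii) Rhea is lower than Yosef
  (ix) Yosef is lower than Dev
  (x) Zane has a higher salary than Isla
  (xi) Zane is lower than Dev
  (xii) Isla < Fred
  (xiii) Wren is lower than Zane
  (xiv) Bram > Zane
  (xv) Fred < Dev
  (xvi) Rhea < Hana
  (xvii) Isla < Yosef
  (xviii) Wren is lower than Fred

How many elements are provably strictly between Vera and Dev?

1

The relations place Vera below Dev. An element lies strictly between them when it is forced above Vera and also forced below Dev.
Above Vera: {Fred, Bram, Quinn}. Below Dev: {Isla, Wren, Fred, Rhea, Zane, Yosef}.
Intersection: {Fred} — 1.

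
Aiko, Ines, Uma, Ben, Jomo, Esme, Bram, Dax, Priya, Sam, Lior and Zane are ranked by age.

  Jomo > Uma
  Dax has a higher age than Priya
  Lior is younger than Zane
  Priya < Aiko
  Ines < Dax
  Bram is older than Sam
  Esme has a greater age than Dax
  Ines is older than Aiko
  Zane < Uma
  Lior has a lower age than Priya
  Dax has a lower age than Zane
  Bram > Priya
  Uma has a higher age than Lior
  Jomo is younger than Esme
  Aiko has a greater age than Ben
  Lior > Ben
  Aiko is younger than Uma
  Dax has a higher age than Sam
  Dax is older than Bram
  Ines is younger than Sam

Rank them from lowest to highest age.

Each adjacent pair is fixed by a given relation: Ben < Lior; Lior < Priya; Priya < Aiko; Aiko < Ines; Ines < Sam; Sam < Bram; Bram < Dax; Dax < Zane; Zane < Uma; Uma < Jomo; Jomo < Esme. Chaining them end to end gives the full order.

Ben < Lior < Priya < Aiko < Ines < Sam < Bram < Dax < Zane < Uma < Jomo < Esme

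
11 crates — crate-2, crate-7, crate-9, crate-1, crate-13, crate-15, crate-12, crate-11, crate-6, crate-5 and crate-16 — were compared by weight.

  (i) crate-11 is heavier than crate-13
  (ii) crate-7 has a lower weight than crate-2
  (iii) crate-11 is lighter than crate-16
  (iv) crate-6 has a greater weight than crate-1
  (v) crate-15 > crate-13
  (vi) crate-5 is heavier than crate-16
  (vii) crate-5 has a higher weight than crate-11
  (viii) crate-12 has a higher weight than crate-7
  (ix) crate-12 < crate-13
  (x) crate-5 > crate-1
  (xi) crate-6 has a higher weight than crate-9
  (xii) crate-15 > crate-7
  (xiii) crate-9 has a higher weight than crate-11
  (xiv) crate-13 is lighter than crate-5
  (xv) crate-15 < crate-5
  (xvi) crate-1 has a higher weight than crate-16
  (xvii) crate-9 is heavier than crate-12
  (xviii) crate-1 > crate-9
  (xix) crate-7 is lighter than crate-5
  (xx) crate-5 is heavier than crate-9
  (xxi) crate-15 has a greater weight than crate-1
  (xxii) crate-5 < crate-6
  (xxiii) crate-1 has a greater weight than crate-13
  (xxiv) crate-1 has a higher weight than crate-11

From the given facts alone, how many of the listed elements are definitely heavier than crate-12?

8

Directly above crate-12: crate-13, crate-9.
One step further: crate-11, crate-1, crate-15, crate-5, crate-6 (7 so far).
One step further: crate-16 (8 so far).
Nothing else is reachable above crate-12; 8 in all.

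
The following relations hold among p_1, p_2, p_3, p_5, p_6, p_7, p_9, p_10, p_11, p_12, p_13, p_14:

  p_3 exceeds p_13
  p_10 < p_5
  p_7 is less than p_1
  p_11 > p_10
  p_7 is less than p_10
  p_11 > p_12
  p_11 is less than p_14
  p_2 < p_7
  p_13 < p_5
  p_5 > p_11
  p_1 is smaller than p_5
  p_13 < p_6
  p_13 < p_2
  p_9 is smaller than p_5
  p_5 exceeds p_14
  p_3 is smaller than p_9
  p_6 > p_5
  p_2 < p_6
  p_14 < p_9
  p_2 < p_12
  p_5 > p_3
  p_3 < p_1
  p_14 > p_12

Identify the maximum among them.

p_6

Chaining downward from p_6: directly below it, p_13, p_2, p_5; then p_3, p_10, p_1, p_11, p_14, p_9; then p_7, p_12.
That covers every other element, and nothing is given above p_6, so p_6 is the maximum.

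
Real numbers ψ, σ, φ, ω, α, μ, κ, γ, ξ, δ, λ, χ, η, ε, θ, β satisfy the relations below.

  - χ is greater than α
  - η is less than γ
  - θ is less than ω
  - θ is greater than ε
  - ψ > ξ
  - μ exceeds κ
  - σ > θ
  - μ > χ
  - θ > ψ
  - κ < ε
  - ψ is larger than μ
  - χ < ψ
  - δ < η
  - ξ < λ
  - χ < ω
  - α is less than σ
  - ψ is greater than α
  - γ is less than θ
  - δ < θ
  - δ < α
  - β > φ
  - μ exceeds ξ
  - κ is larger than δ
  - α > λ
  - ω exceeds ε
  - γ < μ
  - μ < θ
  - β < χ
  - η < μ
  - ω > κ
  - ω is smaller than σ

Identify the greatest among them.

Chaining downward from σ: directly below it, α, θ, ω; then δ, κ, γ, λ, χ, ε, μ, ψ; then η, ξ, β; then φ.
That covers every other element, and nothing is given above σ, so σ is the greatest.

σ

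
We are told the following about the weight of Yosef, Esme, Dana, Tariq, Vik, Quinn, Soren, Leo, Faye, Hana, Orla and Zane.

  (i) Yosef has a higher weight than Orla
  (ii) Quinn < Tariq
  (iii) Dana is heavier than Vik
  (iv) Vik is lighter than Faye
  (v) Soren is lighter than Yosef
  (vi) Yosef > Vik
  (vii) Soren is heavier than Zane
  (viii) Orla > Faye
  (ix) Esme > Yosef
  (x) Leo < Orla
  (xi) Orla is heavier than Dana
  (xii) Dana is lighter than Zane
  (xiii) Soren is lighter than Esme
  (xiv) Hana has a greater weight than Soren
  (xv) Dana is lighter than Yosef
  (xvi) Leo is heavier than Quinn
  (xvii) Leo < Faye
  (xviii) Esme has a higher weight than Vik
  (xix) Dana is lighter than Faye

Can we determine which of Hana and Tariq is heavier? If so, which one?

Following every chain through Hana: below Hana we get Vik, Dana, Zane, Soren.
Tariq is not reached, and no chain runs the other way from Tariq to Hana.
So the given relations leave the order of Hana and Tariq undetermined.

undetermined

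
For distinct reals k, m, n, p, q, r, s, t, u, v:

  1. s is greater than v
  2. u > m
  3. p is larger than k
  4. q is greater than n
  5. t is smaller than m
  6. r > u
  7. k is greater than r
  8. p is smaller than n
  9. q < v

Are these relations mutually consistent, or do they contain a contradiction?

Every relation is compatible with t < m < u < r < k < p < n < q < v < s; the set is consistent.

consistent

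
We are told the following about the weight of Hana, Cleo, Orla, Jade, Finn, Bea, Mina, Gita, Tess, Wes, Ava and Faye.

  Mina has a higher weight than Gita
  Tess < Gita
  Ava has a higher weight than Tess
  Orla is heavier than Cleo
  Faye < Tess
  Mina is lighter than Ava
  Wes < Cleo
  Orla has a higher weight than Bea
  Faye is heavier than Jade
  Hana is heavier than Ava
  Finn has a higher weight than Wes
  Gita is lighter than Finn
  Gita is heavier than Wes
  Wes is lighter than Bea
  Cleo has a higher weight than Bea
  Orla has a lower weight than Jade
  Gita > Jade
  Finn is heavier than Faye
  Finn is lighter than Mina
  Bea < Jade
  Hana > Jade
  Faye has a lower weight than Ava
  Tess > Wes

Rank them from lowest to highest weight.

Nothing is placed below Wes, so it is least; from there Wes < Bea; Bea < Cleo; Cleo < Orla; Orla < Jade; Jade < Faye; Faye < Tess; Tess < Gita; Gita < Finn; Finn < Mina; Mina < Ava; Ava < Hana, each given directly.

Wes < Bea < Cleo < Orla < Jade < Faye < Tess < Gita < Finn < Mina < Ava < Hana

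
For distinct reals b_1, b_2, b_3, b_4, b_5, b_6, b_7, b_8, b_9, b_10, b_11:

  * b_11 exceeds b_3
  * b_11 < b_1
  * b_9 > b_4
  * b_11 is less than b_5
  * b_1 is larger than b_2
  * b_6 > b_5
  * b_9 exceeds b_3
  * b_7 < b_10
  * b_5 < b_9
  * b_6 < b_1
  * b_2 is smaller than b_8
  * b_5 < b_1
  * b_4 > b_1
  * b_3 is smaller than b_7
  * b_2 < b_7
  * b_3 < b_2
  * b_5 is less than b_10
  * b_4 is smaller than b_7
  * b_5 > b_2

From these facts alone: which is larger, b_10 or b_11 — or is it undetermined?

b_10

Chaining the given relations: b_11 < b_5 < b_6 < b_1 < b_4 < b_7 < b_10.
So b_10 is larger.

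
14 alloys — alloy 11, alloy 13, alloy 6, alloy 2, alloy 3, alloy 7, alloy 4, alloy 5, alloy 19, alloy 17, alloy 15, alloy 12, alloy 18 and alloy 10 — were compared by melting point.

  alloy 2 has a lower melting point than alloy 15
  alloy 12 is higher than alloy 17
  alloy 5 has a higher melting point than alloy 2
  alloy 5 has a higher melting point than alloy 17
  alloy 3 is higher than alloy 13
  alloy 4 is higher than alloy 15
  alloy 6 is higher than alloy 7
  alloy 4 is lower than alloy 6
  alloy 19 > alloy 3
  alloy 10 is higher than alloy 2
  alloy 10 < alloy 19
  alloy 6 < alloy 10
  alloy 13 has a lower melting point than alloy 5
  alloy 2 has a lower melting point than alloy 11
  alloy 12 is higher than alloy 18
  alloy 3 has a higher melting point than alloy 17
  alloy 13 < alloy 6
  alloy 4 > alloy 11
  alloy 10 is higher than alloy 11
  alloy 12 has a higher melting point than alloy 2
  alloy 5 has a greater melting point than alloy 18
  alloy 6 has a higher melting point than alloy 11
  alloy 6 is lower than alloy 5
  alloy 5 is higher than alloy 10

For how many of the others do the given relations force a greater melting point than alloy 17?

The elements the relations force above alloy 17 are alloy 3, alloy 5, alloy 12, alloy 19 — no chain reaches any other.
That is 4.

4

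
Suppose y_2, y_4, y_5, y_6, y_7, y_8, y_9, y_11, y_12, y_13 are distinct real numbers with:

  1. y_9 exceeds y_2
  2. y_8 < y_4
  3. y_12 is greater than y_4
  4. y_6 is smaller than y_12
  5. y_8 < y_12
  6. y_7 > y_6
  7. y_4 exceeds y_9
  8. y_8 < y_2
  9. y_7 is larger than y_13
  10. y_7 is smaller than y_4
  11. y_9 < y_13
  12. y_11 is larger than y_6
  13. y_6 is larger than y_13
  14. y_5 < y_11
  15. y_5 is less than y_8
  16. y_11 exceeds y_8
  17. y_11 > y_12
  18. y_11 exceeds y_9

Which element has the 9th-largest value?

Chaining the given pairs: y_5 < y_8 < y_2 < y_9 < y_13 < y_6 < y_7 < y_4 < y_12 < y_11.
Counting 9 from the largest end gives y_8.

y_8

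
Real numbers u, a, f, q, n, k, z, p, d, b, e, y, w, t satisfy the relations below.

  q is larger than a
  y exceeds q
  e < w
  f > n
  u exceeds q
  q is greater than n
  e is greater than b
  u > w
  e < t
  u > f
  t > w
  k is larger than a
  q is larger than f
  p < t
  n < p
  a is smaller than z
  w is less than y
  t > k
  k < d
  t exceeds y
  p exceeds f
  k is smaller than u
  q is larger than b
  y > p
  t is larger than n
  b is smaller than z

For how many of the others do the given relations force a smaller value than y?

Directly below y: p, q, w.
One step further: a, n, f, b, e (8 so far).
No other element is forced below y by the given relations, so the count is 8.

8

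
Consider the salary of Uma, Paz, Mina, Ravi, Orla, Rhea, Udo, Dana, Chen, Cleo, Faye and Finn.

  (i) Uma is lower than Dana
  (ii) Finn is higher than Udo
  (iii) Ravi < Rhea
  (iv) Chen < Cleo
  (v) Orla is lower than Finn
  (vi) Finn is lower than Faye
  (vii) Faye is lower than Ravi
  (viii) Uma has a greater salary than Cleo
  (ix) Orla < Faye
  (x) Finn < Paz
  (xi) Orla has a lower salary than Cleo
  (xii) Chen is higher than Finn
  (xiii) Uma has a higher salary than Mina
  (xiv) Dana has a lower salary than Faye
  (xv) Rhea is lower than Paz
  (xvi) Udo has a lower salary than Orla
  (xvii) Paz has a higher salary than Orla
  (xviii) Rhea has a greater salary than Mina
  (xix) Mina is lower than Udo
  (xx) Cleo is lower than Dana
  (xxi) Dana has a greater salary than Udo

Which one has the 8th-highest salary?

Chen

Chaining the given pairs: Mina < Udo < Orla < Finn < Chen < Cleo < Uma < Dana < Faye < Ravi < Rhea < Paz.
The 8th largest is Chen.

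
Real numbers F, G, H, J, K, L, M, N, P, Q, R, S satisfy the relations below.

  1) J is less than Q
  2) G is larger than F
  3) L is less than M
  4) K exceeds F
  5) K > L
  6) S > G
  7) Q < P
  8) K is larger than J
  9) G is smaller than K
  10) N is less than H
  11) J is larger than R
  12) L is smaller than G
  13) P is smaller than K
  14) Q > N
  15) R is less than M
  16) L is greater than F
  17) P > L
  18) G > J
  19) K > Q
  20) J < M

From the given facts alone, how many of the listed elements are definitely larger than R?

7

Directly above R: J, M.
One step further: G, Q, K (5 so far).
One step further: P, S (7 so far).
No other element is forced above R by the given relations, so the count is 7.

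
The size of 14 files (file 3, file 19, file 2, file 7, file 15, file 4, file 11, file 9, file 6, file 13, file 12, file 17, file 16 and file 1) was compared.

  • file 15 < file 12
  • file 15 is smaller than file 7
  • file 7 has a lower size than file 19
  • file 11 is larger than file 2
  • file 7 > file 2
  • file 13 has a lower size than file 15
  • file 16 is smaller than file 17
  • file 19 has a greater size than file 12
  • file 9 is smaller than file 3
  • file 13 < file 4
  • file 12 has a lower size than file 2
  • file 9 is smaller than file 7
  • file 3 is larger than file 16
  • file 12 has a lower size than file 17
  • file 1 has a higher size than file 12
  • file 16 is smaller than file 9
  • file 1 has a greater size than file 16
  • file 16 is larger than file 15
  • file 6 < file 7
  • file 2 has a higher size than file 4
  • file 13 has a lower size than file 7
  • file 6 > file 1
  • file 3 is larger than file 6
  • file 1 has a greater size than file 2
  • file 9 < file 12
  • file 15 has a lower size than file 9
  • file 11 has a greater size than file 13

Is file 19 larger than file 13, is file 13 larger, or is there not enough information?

file 19

Chaining the given relations: file 13 < file 15 < file 9 < file 12 < file 2 < file 1 < file 6 < file 7 < file 19.
So file 19 is larger.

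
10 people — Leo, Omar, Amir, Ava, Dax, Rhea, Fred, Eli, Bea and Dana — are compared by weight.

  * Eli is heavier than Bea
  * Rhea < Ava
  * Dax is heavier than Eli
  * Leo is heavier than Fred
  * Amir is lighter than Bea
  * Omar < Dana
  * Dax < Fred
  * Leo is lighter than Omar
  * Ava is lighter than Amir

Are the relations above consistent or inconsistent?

consistent

The single ordering Rhea < Ava < Amir < Bea < Eli < Dax < Fred < Leo < Omar < Dana satisfies every listed relation, so no contradiction arises.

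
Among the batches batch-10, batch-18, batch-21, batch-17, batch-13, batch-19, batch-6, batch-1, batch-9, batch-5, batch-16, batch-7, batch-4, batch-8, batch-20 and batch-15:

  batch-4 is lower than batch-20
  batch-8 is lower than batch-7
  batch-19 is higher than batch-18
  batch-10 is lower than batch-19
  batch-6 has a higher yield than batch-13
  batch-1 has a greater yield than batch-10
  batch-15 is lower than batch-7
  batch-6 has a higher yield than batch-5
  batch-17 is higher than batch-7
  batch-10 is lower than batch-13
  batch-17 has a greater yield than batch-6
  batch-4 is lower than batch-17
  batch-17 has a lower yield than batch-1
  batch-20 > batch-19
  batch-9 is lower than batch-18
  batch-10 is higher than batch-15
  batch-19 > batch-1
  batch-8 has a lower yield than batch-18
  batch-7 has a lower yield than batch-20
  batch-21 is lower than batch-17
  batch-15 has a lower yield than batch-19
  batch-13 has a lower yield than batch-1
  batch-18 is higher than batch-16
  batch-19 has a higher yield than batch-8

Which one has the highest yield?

batch-16 is not greatest since batch-16 < batch-18; batch-5 is not greatest since batch-5 < batch-6; batch-8 is not greatest since batch-8 < batch-18; batch-15 is not greatest since batch-15 < batch-7; batch-9 is not greatest since batch-9 < batch-18; batch-18 is not greatest since batch-18 < batch-19; batch-4 is not greatest since batch-4 < batch-17; batch-21 is not greatest since batch-21 < batch-17; batch-10 is not greatest since batch-10 < batch-19; batch-7 is not greatest since batch-7 < batch-17; batch-13 is not greatest since batch-13 < batch-6; batch-6 is not greatest since batch-6 < batch-17; batch-17 is not greatest since batch-17 < batch-1; batch-1 is not greatest since batch-1 < batch-19; batch-19 is not greatest since batch-19 < batch-20.
Only batch-20 has nothing above it, so batch-20 is the highest yield.

batch-20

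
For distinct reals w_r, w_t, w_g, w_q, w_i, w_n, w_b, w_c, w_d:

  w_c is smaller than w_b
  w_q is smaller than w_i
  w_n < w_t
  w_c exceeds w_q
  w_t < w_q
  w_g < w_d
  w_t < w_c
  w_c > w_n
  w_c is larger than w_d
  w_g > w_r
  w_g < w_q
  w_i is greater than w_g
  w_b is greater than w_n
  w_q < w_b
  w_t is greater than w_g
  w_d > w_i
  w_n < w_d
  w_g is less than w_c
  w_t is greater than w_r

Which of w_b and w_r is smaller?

w_r < w_g < w_t < w_q < w_i < w_d < w_c < w_b, by transitivity through w_g, w_t, w_q, w_i, w_d, w_c.
So w_r < w_b; w_r is the smaller of the two.

w_r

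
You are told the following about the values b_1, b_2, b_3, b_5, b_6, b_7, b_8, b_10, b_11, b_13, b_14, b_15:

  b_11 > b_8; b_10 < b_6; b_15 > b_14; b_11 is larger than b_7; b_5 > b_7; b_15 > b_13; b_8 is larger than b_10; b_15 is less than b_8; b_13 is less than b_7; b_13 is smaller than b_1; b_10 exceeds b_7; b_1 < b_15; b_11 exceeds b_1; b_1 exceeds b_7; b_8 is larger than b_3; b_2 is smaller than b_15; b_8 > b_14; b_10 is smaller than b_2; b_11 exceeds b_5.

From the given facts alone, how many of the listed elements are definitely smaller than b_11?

From b_11 the given relations immediately reach b_7, b_5, b_1, b_8.
From those, b_13, b_3, b_10, b_14, b_15 — 9 in total.
From those, b_2 — 10 in total.
Nothing else is reachable below b_11; 10 in all.

10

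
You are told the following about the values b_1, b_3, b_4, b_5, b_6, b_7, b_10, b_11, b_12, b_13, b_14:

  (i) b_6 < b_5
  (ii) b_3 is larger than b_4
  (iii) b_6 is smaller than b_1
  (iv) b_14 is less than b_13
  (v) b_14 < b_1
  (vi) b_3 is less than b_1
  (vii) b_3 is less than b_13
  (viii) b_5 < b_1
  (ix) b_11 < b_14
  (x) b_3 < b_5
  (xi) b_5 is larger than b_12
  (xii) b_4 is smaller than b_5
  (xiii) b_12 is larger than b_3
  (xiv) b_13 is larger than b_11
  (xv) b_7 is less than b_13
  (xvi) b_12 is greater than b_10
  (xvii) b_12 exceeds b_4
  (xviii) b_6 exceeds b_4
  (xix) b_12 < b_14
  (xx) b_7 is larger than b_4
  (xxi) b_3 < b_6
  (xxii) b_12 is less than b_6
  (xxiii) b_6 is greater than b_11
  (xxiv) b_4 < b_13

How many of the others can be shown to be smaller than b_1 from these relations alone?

From b_1 the given relations immediately reach b_3, b_6, b_14, b_5.
From those, b_4, b_11, b_12 — 7 in total.
From those, b_10 — 8 in total.
Nothing else is reachable below b_1; 8 in all.

8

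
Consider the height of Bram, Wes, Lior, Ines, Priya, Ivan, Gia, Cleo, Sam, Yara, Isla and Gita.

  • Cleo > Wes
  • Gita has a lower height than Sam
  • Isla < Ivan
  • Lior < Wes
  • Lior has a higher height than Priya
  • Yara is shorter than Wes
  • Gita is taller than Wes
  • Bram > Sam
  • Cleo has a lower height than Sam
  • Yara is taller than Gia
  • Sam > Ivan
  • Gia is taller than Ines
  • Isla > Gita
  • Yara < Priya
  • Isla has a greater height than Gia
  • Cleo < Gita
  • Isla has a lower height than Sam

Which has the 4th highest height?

The consecutive relations fix a unique order: Ines < Gia < Yara < Priya < Lior < Wes < Cleo < Gita < Isla < Ivan < Sam < Bram.
Counting 4 from the largest end gives Isla.

Isla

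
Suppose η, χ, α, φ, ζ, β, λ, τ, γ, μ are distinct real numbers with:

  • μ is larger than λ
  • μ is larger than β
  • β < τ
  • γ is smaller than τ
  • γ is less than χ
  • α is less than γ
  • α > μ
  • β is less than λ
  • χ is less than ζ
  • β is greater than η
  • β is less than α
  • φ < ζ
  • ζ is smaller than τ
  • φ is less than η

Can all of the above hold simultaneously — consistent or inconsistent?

The single ordering φ < η < β < λ < μ < α < γ < χ < ζ < τ satisfies every listed relation, so no contradiction arises.

consistent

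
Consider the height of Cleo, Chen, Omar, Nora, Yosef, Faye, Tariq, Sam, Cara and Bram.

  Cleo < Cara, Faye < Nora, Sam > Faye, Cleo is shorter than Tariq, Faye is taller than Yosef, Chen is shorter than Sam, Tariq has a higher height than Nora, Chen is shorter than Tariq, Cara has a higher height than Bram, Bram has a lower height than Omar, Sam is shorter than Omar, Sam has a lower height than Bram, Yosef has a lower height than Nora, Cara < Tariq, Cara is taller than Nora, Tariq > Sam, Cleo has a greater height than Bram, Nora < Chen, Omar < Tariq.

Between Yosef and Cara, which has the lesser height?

Chaining the given relations: Yosef < Faye < Nora < Chen < Sam < Bram < Cleo < Cara.
So Yosef < Cara; Yosef is the shorter of the two.

Yosef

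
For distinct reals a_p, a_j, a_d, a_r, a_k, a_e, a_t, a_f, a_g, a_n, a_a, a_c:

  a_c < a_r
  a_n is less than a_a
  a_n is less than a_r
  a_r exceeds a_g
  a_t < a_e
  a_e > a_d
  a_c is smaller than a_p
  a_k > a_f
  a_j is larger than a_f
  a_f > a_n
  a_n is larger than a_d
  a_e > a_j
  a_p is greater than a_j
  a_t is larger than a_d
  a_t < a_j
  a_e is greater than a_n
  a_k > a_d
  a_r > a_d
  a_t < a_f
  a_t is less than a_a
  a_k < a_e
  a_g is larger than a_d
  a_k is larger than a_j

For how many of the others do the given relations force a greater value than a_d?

From a_d the given relations immediately reach a_t, a_n, a_g, a_k, a_r, a_e.
From those, a_f, a_j, a_a — 9 in total.
From those, a_p — 10 in total.
No other element is forced above a_d by the given relations, so the count is 10.

10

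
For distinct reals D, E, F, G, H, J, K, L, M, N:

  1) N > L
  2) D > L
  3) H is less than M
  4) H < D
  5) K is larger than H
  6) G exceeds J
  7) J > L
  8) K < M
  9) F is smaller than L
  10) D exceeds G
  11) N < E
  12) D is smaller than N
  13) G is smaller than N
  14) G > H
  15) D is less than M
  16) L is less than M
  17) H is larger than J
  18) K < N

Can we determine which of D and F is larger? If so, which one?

Link the given pairs in sequence: F < L; L < J; J < H; H < G; G < D.
Together: F < L < J < H < G < D.
So D is larger.

D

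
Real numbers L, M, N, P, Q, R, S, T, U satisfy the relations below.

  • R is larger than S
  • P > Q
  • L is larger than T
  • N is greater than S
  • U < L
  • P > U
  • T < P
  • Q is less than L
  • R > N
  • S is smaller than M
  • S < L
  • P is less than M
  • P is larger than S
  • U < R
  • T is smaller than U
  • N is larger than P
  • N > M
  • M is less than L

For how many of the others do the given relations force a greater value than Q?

5

The elements the relations force above Q are P, M, N, R, L — no chain reaches any other.
That is 5.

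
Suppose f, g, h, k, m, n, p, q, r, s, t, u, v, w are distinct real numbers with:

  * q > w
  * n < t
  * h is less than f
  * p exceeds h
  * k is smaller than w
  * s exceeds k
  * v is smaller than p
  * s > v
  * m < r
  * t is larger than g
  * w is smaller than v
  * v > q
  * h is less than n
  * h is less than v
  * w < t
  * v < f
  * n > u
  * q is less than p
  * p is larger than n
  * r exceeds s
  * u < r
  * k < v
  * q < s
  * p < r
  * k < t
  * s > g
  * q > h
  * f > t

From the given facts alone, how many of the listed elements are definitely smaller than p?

7

From p the given relations immediately reach h, n, q, v.
From those, k, u, w — 7 in total.
Nothing else is reachable below p; 7 in all.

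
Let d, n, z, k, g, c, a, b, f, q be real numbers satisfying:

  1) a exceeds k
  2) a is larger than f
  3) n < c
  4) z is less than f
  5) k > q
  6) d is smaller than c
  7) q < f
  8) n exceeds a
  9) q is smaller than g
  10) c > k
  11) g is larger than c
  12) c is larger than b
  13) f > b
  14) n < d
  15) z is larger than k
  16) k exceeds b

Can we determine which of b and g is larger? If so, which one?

g

b < k and k < z give b < z.
Then z < f extends the chain to f.
With f < a: b < k < z < f < a.
With a < n: b < k < z < f < a < n.
With n < d: b < k < z < f < a < n < d.
With d < c: b < k < z < f < a < n < d < c.
Then c < g extends the chain to g.
So g is larger.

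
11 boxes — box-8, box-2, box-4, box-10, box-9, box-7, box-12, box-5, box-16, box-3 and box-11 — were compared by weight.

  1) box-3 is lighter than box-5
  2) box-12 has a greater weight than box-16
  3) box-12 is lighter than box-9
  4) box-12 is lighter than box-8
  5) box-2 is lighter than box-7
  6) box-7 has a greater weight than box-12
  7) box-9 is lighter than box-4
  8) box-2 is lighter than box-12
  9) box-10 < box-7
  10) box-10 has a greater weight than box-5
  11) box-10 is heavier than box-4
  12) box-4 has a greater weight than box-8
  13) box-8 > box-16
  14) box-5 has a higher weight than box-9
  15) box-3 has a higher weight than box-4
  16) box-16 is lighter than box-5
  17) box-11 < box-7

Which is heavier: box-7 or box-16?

box-7

Following the relations from box-16: box-16 < box-12 < box-8 < box-4 < box-3 < box-5 < box-10 < box-7.
So box-16 < box-7; box-7 is the heavier of the two.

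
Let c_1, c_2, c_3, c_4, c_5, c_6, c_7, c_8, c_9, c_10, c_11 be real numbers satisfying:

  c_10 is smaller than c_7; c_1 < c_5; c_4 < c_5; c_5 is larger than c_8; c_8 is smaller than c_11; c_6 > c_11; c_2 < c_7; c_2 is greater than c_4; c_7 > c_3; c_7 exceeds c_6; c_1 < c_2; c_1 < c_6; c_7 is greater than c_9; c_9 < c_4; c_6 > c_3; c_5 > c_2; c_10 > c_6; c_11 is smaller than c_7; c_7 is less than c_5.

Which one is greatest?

c_1 is not greatest since c_1 < c_2; c_8 is not greatest since c_8 < c_11; c_11 is not greatest since c_11 < c_6; c_3 is not greatest since c_3 < c_6; c_6 is not greatest since c_6 < c_7; c_9 is not greatest since c_9 < c_4; c_4 is not greatest since c_4 < c_2; c_10 is not greatest since c_10 < c_7; c_2 is not greatest since c_2 < c_7; c_7 is not greatest since c_7 < c_5.
Only c_5 has nothing above it, so c_5 is the greatest.

c_5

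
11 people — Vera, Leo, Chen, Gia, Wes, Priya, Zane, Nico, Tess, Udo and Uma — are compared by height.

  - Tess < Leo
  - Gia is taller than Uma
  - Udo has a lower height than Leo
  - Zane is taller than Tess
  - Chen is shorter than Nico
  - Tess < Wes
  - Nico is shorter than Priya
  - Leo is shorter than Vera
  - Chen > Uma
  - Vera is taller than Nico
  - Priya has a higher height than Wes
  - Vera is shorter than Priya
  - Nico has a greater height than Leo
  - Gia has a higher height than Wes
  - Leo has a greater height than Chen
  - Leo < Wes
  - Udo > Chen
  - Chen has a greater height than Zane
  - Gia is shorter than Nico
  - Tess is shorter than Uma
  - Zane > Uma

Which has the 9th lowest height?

Piecing the relations together gives one ordering: Tess < Uma < Zane < Chen < Udo < Leo < Wes < Gia < Nico < Vera < Priya.
The 9th smallest is Nico.

Nico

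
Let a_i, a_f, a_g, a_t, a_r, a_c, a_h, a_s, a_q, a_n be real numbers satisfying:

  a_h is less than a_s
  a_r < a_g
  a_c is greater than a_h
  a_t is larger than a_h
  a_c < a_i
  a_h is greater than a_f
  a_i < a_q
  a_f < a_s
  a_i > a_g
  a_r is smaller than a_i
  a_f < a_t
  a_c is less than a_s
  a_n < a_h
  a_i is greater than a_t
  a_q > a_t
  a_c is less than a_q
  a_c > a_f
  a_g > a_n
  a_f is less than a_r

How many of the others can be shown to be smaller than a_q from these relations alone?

The elements the relations force below a_q are a_f, a_r, a_n, a_g, a_h, a_c, a_t, a_i — no chain reaches any other.
That is 8.

8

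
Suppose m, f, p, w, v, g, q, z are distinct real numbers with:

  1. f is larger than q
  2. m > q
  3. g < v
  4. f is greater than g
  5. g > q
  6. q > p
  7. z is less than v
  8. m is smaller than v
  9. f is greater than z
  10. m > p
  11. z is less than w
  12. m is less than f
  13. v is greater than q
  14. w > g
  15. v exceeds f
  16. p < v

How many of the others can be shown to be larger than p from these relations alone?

6

Directly above p: q, m, v.
One step further: g, f (5 so far).
One step further: w (6 so far).
No other element is forced above p by the given relations, so the count is 6.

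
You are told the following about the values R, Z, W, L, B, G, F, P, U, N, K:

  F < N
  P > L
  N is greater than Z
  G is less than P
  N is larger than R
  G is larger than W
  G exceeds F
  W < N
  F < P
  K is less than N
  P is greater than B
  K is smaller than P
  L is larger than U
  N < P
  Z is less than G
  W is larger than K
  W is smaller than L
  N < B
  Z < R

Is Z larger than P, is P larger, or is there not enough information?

P

The relevant relations are Z < R; R < N; N < B; B < P.
Together: Z < R < N < B < P.
So P is larger.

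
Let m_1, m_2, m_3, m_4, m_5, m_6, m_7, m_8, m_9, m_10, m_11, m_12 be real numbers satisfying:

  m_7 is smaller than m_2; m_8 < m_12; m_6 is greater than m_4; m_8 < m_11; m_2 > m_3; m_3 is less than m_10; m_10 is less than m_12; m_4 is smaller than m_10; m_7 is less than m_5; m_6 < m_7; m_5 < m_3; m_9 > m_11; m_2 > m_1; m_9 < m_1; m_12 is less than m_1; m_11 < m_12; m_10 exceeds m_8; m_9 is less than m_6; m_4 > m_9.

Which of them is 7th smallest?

The consecutive relations fix a unique order: m_8 < m_11 < m_9 < m_4 < m_6 < m_7 < m_5 < m_3 < m_10 < m_12 < m_1 < m_2.
The 7th smallest is m_5.

m_5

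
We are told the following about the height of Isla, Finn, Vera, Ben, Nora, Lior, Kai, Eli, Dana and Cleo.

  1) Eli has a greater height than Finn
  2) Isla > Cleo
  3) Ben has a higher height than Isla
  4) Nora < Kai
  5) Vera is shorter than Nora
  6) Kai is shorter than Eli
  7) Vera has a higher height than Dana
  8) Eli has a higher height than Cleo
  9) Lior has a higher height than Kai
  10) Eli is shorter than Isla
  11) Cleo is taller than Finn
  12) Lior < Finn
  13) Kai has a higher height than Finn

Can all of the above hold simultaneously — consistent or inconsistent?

inconsistent

We have Finn < Kai stated directly, yet also Kai < Lior < Finn by chaining the others — so Kai < Finn. Contradiction.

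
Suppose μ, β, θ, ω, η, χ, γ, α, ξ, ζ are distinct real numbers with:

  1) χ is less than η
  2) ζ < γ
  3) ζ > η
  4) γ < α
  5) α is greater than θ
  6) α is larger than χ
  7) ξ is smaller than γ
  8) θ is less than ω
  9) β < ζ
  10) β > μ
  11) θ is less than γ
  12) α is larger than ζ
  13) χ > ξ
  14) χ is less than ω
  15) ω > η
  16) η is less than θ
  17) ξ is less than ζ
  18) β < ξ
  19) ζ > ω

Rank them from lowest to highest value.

μ < β < ξ < χ < η < θ < ω < ζ < γ < α

Each adjacent pair is fixed by a given relation: μ < β; β < ξ; ξ < χ; χ < η; η < θ; θ < ω; ω < ζ; ζ < γ; γ < α. Chaining them end to end gives the full order.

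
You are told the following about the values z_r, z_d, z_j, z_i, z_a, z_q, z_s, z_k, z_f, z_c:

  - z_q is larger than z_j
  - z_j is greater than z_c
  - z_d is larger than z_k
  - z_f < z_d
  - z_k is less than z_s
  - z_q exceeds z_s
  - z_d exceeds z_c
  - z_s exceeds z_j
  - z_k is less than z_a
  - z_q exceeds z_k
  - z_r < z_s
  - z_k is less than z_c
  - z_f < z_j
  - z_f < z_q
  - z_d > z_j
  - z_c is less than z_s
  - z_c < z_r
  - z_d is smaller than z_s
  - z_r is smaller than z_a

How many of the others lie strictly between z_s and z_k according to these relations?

The relations place z_k below z_s. An element lies strictly between them when it is forced above z_k and also forced below z_s.
Above z_k: {z_c, z_r, z_j, z_a, z_d, z_q}. Below z_s: {z_c, z_f, z_r, z_j, z_d}.
Intersection: {z_c, z_r, z_j, z_d} — 4.

4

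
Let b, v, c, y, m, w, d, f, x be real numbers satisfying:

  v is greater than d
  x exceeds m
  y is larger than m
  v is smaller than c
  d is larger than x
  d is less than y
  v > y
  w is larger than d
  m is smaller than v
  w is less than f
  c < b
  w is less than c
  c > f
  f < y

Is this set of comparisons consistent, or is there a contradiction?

consistent

Every relation is compatible with m < x < d < w < f < y < v < c < b; the set is consistent.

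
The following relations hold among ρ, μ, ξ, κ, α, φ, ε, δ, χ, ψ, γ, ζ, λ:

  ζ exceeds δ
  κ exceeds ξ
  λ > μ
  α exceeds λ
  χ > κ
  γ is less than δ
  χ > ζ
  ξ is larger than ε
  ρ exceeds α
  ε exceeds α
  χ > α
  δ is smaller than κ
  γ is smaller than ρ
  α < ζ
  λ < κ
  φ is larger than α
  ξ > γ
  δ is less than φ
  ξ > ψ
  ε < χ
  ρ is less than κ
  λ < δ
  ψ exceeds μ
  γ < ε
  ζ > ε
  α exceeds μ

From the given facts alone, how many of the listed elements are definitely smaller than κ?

Directly below κ: λ, ξ, ρ, δ.
One step further: μ, α, ψ, γ, ε (9 so far).
No other element is forced below κ by the given relations, so the count is 9.

9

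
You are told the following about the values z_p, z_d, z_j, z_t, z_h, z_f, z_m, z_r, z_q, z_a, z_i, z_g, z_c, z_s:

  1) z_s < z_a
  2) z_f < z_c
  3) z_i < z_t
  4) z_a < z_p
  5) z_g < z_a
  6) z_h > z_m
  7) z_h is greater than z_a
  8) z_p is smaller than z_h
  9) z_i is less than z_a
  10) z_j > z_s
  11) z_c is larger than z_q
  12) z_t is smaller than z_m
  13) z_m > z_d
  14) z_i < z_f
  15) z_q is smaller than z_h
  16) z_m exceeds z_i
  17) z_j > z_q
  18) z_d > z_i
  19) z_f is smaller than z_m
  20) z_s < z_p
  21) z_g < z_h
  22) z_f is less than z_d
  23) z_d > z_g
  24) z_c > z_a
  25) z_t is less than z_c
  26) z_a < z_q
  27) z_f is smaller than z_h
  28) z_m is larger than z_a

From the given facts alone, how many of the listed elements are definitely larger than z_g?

8

Directly above z_g: z_a, z_d, z_h.
One step further: z_q, z_c, z_p, z_m (7 so far).
One step further: z_j (8 so far).
Nothing else is reachable above z_g; 8 in all.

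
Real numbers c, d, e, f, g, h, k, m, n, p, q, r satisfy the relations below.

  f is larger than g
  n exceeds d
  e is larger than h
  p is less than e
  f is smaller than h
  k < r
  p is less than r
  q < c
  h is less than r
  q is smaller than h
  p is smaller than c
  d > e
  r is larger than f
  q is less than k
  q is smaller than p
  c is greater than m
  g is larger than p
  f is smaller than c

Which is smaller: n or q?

q < p and p < g give q < g.
Then g < f extends the chain to f.
Then f < h extends the chain to h.
Then h < e extends the chain to e.
Then e < d extends the chain to d.
With d < n: q < p < g < f < h < e < d < n.
So q < n; q is the smaller of the two.

q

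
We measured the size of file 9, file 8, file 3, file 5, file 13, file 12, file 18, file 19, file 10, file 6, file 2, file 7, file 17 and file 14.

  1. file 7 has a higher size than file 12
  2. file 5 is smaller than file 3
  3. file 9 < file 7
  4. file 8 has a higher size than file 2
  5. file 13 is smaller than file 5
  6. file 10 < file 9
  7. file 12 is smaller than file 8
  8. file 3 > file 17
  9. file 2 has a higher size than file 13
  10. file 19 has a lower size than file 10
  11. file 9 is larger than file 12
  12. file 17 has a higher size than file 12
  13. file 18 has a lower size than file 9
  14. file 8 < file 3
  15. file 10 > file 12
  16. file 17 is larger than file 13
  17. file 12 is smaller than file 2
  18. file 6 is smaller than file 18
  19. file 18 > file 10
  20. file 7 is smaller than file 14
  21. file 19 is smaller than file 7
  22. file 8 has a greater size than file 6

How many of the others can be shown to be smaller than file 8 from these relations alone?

The elements the relations force below file 8 are file 12, file 6, file 13, file 2 — no chain reaches any other.
That is 4.

4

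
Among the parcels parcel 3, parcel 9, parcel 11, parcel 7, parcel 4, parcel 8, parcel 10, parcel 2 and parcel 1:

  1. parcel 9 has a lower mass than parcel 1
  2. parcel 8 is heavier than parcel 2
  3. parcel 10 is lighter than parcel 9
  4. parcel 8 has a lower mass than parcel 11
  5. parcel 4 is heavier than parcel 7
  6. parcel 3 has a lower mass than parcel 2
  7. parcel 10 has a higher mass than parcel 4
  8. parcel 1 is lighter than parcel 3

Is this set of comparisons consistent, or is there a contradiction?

consistent

Every relation is compatible with parcel 7 < parcel 4 < parcel 10 < parcel 9 < parcel 1 < parcel 3 < parcel 2 < parcel 8 < parcel 11; the set is consistent.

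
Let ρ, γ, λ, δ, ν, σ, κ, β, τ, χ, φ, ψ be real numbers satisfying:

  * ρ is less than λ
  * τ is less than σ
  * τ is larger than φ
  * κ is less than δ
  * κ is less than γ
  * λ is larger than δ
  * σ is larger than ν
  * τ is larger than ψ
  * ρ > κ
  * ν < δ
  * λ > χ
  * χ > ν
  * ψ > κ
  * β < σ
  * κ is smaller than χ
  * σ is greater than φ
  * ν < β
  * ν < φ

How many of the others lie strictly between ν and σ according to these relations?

3

Chaining upward from ν reaches: φ, β, δ, χ, τ, λ.
Chaining downward from σ reaches: κ, φ, β, ψ, τ.
Strictly between ν and σ are those in both lists: φ, β, τ — 3 elements.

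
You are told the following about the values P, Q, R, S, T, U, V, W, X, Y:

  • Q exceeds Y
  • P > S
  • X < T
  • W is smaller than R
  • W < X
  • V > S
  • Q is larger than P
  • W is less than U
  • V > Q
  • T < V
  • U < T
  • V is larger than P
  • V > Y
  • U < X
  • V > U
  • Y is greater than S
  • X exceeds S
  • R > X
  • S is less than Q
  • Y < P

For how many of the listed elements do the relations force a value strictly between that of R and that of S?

1

The relations place S below R. An element lies strictly between them when it is forced above S and also forced below R.
Above S: {X, Y, P, Q, T, V}. Below R: {W, U, X}.
Intersection: {X} — 1.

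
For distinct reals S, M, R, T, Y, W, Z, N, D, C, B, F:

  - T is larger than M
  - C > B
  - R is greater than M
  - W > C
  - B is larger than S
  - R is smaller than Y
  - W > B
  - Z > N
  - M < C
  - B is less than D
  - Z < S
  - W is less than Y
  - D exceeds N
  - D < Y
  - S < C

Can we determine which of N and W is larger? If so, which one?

W

N < Z and Z < S give N < S.
With S < B: N < Z < S < B.
With B < C: N < Z < S < B < C.
Then C < W extends the chain to W.
So W is larger.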